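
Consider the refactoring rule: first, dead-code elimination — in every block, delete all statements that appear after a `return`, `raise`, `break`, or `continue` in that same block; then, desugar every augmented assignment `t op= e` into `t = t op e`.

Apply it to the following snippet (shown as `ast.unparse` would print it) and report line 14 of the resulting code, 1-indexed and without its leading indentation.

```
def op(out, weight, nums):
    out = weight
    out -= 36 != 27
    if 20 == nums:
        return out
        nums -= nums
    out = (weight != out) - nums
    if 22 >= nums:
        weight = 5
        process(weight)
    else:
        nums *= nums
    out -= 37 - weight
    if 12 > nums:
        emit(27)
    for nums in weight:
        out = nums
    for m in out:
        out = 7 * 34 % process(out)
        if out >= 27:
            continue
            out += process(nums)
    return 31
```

emit(27)

Transformed code:
def op(out, weight, nums):
    out = weight
    out = out - (36 != 27)
    if 20 == nums:
        return out
    out = (weight != out) - nums
    if 22 >= nums:
        weight = 5
        process(weight)
    else:
        nums = nums * nums
    out = out - (37 - weight)
    if 12 > nums:
        emit(27)
    for nums in weight:
        out = nums
    for m in out:
        out = 7 * 34 % process(out)
        if out >= 27:
            continue
    return 31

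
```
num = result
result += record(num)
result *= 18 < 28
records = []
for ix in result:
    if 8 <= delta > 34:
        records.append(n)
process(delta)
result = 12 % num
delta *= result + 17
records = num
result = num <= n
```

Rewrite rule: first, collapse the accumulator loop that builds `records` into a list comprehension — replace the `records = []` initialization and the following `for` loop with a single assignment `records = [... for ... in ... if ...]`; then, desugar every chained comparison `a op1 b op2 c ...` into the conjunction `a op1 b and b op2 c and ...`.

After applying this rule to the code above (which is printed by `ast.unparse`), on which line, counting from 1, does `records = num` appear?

Transformed code:
num = result
result += record(num)
result *= 18 < 28
records = [n for ix in result if 8 <= delta and delta > 34]
process(delta)
result = 12 % num
delta *= result + 17
records = num
result = num <= n

8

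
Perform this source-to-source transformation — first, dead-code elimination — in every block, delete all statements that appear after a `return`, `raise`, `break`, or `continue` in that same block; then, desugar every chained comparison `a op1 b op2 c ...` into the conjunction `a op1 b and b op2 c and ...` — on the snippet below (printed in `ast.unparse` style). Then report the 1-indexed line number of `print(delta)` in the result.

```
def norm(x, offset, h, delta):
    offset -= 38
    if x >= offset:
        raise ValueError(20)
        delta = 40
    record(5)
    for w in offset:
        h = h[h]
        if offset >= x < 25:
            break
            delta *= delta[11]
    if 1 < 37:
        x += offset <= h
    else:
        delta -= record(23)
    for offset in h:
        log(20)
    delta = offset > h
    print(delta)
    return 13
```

17

Transformed code:
def norm(x, offset, h, delta):
    offset -= 38
    if x >= offset:
        raise ValueError(20)
    record(5)
    for w in offset:
        h = h[h]
        if offset >= x and x < 25:
            break
    if 1 < 37:
        x += offset <= h
    else:
        delta -= record(23)
    for offset in h:
        log(20)
    delta = offset > h
    print(delta)
    return 13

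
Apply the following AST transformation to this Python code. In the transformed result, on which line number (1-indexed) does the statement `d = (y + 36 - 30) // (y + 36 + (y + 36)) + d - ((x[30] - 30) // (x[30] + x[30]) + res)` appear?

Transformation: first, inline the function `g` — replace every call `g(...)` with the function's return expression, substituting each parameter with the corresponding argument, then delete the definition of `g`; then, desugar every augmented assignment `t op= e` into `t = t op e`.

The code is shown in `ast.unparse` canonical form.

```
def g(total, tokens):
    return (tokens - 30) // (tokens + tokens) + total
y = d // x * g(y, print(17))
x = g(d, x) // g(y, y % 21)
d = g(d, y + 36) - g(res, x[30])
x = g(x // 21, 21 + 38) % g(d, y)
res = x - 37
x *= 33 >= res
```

3

Transformed code:
y = d // x * ((print(17) - 30) // (print(17) + print(17)) + y)
x = ((x - 30) // (x + x) + d) // ((y % 21 - 30) // (y % 21 + y % 21) + y)
d = (y + 36 - 30) // (y + 36 + (y + 36)) + d - ((x[30] - 30) // (x[30] + x[30]) + res)
x = ((21 + 38 - 30) // (21 + 38 + (21 + 38)) + x // 21) % ((y - 30) // (y + y) + d)
res = x - 37
x = x * (33 >= res)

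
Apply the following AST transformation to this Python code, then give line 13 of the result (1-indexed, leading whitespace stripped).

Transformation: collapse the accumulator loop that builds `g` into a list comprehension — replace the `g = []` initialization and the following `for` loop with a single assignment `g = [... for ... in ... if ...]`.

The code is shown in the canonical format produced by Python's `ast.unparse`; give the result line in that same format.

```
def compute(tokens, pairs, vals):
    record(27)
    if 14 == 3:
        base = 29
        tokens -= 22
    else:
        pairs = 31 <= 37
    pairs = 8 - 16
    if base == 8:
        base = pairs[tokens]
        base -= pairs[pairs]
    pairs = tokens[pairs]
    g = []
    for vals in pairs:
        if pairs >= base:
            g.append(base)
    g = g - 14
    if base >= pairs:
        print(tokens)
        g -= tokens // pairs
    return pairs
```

g = [base for vals in pairs if pairs >= base]

Transformed code:
def compute(tokens, pairs, vals):
    record(27)
    if 14 == 3:
        base = 29
        tokens -= 22
    else:
        pairs = 31 <= 37
    pairs = 8 - 16
    if base == 8:
        base = pairs[tokens]
        base -= pairs[pairs]
    pairs = tokens[pairs]
    g = [base for vals in pairs if pairs >= base]
    g = g - 14
    if base >= pairs:
        print(tokens)
        g -= tokens // pairs
    return pairs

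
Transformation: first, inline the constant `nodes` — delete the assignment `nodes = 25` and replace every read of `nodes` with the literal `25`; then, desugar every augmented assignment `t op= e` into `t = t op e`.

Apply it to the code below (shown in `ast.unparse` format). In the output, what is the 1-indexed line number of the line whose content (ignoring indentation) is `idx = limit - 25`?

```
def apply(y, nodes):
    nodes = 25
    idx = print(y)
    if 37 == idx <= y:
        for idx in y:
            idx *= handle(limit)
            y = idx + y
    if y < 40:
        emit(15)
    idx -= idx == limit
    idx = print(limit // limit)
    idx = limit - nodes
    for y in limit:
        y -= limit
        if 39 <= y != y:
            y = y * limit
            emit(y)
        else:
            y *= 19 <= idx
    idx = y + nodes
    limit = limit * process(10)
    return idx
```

11

Transformed code:
def apply(y, nodes):
    idx = print(y)
    if 37 == idx <= y:
        for idx in y:
            idx = idx * handle(limit)
            y = idx + y
    if y < 40:
        emit(15)
    idx = idx - (idx == limit)
    idx = print(limit // limit)
    idx = limit - 25
    for y in limit:
        y = y - limit
        if 39 <= y != y:
            y = y * limit
            emit(y)
        else:
            y = y * (19 <= idx)
    idx = y + 25
    limit = limit * process(10)
    return idx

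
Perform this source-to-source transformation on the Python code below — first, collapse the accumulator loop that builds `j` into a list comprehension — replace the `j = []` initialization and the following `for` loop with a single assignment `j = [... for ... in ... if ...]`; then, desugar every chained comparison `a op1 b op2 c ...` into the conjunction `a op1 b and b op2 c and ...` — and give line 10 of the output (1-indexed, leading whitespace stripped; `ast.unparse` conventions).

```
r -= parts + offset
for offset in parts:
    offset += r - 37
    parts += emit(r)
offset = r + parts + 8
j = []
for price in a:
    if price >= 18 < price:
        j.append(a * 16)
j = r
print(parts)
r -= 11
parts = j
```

parts = j

Transformed code:
r -= parts + offset
for offset in parts:
    offset += r - 37
    parts += emit(r)
offset = r + parts + 8
j = [a * 16 for price in a if price >= 18 and 18 < price]
j = r
print(parts)
r -= 11
parts = j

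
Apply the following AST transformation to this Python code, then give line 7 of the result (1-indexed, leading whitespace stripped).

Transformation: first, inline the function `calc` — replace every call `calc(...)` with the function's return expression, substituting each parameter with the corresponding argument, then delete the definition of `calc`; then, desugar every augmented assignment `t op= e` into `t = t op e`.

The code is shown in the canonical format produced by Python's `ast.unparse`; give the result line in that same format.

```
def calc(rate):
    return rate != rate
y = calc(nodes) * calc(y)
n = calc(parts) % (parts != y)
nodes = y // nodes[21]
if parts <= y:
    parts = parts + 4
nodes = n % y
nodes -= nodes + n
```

Transformed code:
y = (nodes != nodes) * (y != y)
n = (parts != parts) % (parts != y)
nodes = y // nodes[21]
if parts <= y:
    parts = parts + 4
nodes = n % y
nodes = nodes - (nodes + n)

nodes = nodes - (nodes + n)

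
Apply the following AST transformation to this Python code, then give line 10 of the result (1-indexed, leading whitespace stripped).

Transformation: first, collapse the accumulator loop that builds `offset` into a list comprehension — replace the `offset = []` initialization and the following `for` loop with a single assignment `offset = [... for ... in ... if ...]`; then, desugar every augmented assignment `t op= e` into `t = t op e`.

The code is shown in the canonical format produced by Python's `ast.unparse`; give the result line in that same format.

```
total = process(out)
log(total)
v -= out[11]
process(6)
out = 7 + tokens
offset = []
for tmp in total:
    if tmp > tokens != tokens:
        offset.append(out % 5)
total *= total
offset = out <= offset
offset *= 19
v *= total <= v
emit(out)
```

Transformed code:
total = process(out)
log(total)
v = v - out[11]
process(6)
out = 7 + tokens
offset = [out % 5 for tmp in total if tmp > tokens != tokens]
total = total * total
offset = out <= offset
offset = offset * 19
v = v * (total <= v)
emit(out)

v = v * (total <= v)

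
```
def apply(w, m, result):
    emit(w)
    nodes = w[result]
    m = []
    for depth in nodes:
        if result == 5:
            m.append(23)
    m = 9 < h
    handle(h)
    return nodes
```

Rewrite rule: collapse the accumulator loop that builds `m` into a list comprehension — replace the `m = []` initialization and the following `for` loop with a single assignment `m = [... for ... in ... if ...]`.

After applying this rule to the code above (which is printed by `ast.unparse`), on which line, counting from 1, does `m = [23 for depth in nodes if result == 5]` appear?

Transformed code:
def apply(w, m, result):
    emit(w)
    nodes = w[result]
    m = [23 for depth in nodes if result == 5]
    m = 9 < h
    handle(h)
    return nodes

4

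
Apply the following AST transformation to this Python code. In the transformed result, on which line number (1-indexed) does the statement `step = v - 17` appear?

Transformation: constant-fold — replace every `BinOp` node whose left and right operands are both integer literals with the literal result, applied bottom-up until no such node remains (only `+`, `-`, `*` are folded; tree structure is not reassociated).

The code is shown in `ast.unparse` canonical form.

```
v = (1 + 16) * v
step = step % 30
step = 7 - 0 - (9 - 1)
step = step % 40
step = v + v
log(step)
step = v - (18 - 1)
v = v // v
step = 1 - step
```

Transformed code:
v = 17 * v
step = step % 30
step = -1
step = step % 40
step = v + v
log(step)
step = v - 17
v = v // v
step = 1 - step

7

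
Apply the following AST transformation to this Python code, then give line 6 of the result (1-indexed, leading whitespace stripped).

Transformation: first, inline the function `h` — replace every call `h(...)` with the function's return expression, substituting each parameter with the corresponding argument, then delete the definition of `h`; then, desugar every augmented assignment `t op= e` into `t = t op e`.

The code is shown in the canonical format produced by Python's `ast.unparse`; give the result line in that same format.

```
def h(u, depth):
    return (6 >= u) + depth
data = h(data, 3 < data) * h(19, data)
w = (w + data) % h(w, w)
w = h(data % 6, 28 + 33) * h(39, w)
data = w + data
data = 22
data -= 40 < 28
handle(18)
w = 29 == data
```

data = data - (40 < 28)

Transformed code:
data = ((6 >= data) + (3 < data)) * ((6 >= 19) + data)
w = (w + data) % ((6 >= w) + w)
w = ((6 >= data % 6) + (28 + 33)) * ((6 >= 39) + w)
data = w + data
data = 22
data = data - (40 < 28)
handle(18)
w = 29 == data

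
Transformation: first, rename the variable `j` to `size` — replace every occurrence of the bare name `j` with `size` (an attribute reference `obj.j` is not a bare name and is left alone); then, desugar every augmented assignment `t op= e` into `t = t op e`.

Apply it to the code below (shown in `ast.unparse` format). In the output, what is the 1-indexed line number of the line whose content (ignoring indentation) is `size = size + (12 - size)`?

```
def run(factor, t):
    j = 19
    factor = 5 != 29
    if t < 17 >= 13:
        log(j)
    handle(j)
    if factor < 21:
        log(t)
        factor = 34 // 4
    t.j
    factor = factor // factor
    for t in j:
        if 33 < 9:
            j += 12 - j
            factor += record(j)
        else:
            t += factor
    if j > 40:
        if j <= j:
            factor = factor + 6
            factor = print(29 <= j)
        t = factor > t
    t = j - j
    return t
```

14

Transformed code:
def run(factor, t):
    size = 19
    factor = 5 != 29
    if t < 17 >= 13:
        log(size)
    handle(size)
    if factor < 21:
        log(t)
        factor = 34 // 4
    t.j
    factor = factor // factor
    for t in size:
        if 33 < 9:
            size = size + (12 - size)
            factor = factor + record(size)
        else:
            t = t + factor
    if size > 40:
        if size <= size:
            factor = factor + 6
            factor = print(29 <= size)
        t = factor > t
    t = size - size
    return t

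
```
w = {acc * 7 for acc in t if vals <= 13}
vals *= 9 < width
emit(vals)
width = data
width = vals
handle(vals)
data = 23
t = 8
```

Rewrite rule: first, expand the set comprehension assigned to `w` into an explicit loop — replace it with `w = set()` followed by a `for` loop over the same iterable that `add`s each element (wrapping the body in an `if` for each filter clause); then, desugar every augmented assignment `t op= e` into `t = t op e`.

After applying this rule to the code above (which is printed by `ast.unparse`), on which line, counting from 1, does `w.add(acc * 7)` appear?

Transformed code:
w = set()
for acc in t:
    if vals <= 13:
        w.add(acc * 7)
vals = vals * (9 < width)
emit(vals)
width = data
width = vals
handle(vals)
data = 23
t = 8

4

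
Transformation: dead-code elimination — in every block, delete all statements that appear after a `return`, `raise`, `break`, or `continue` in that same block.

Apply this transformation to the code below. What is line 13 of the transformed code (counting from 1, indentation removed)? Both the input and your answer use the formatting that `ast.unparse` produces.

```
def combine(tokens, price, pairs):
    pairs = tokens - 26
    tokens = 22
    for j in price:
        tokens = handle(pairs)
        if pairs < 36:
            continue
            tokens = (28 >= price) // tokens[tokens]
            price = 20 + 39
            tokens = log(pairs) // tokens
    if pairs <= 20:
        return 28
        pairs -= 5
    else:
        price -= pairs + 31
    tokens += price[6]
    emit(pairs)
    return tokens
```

emit(pairs)

Transformed code:
def combine(tokens, price, pairs):
    pairs = tokens - 26
    tokens = 22
    for j in price:
        tokens = handle(pairs)
        if pairs < 36:
            continue
    if pairs <= 20:
        return 28
    else:
        price -= pairs + 31
    tokens += price[6]
    emit(pairs)
    return tokens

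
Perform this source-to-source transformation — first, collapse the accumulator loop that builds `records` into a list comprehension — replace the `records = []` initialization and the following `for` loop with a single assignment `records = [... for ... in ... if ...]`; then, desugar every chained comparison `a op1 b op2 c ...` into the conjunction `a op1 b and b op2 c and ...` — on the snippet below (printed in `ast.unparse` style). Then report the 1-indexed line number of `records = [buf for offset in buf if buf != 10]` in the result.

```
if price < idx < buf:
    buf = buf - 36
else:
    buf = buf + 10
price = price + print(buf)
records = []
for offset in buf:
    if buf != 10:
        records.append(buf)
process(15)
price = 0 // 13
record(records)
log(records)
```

6

Transformed code:
if price < idx and idx < buf:
    buf = buf - 36
else:
    buf = buf + 10
price = price + print(buf)
records = [buf for offset in buf if buf != 10]
process(15)
price = 0 // 13
record(records)
log(records)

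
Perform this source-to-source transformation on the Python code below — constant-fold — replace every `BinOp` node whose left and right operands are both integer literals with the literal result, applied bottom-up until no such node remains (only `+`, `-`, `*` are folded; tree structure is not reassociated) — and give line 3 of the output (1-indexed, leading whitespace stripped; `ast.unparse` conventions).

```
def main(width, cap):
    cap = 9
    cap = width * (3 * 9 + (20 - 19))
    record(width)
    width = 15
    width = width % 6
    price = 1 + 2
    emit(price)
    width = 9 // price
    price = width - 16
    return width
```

cap = width * 28

Transformed code:
def main(width, cap):
    cap = 9
    cap = width * 28
    record(width)
    width = 15
    width = width % 6
    price = 3
    emit(price)
    width = 9 // price
    price = width - 16
    return width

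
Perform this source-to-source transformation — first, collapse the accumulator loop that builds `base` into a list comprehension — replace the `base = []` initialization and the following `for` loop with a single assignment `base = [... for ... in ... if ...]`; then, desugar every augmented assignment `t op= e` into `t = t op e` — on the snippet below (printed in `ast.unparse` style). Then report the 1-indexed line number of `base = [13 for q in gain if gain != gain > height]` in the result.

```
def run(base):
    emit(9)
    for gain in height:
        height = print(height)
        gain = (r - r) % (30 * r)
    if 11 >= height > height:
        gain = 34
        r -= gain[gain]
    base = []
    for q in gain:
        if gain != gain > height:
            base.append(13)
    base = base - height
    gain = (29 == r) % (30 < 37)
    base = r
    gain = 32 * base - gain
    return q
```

9

Transformed code:
def run(base):
    emit(9)
    for gain in height:
        height = print(height)
        gain = (r - r) % (30 * r)
    if 11 >= height > height:
        gain = 34
        r = r - gain[gain]
    base = [13 for q in gain if gain != gain > height]
    base = base - height
    gain = (29 == r) % (30 < 37)
    base = r
    gain = 32 * base - gain
    return q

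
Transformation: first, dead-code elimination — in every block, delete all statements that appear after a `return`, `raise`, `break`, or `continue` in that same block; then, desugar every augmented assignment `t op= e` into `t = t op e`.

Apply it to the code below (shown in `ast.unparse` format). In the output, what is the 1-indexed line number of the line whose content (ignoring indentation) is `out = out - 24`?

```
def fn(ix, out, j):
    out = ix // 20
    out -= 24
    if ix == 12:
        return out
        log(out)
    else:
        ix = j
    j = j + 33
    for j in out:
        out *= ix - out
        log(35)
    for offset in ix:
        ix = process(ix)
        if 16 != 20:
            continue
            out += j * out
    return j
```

Transformed code:
def fn(ix, out, j):
    out = ix // 20
    out = out - 24
    if ix == 12:
        return out
    else:
        ix = j
    j = j + 33
    for j in out:
        out = out * (ix - out)
        log(35)
    for offset in ix:
        ix = process(ix)
        if 16 != 20:
            continue
    return j

3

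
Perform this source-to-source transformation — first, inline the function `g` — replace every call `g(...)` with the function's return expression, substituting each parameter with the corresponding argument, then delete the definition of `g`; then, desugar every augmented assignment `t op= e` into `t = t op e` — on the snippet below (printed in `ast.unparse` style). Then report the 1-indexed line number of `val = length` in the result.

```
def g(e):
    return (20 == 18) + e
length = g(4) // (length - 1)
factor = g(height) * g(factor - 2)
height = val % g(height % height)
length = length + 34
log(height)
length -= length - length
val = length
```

7

Transformed code:
length = ((20 == 18) + 4) // (length - 1)
factor = ((20 == 18) + height) * ((20 == 18) + (factor - 2))
height = val % ((20 == 18) + height % height)
length = length + 34
log(height)
length = length - (length - length)
val = length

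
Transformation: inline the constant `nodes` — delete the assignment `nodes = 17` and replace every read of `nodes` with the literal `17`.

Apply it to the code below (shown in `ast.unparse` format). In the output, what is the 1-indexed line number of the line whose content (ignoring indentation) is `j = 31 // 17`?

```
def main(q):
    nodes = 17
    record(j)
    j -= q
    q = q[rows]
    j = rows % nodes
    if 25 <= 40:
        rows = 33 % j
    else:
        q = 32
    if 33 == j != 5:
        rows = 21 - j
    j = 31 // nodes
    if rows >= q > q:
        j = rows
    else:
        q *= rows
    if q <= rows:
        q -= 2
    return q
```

12

Transformed code:
def main(q):
    record(j)
    j -= q
    q = q[rows]
    j = rows % 17
    if 25 <= 40:
        rows = 33 % j
    else:
        q = 32
    if 33 == j != 5:
        rows = 21 - j
    j = 31 // 17
    if rows >= q > q:
        j = rows
    else:
        q *= rows
    if q <= rows:
        q -= 2
    return q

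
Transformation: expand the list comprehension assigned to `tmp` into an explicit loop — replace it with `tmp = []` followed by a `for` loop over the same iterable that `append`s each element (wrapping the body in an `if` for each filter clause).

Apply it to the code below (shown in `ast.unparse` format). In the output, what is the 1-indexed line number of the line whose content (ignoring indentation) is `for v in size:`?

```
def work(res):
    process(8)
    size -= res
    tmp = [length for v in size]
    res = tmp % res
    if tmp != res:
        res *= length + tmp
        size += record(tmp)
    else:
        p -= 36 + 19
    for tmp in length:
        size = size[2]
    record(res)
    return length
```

5

Transformed code:
def work(res):
    process(8)
    size -= res
    tmp = []
    for v in size:
        tmp.append(length)
    res = tmp % res
    if tmp != res:
        res *= length + tmp
        size += record(tmp)
    else:
        p -= 36 + 19
    for tmp in length:
        size = size[2]
    record(res)
    return length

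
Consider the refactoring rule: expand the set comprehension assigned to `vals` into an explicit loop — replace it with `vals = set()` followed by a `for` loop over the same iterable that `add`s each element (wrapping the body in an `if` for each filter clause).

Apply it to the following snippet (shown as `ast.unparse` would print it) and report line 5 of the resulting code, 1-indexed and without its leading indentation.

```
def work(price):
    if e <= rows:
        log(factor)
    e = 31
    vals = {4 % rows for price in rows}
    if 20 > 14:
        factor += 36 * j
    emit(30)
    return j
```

vals = set()

Transformed code:
def work(price):
    if e <= rows:
        log(factor)
    e = 31
    vals = set()
    for price in rows:
        vals.add(4 % rows)
    if 20 > 14:
        factor += 36 * j
    emit(30)
    return j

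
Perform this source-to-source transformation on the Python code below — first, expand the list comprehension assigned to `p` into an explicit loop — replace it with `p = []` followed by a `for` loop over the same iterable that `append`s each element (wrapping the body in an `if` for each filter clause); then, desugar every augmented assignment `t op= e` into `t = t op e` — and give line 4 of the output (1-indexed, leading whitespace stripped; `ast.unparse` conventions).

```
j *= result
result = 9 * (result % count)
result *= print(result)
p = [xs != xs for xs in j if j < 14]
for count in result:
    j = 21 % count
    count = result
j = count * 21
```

p = []

Transformed code:
j = j * result
result = 9 * (result % count)
result = result * print(result)
p = []
for xs in j:
    if j < 14:
        p.append(xs != xs)
for count in result:
    j = 21 % count
    count = result
j = count * 21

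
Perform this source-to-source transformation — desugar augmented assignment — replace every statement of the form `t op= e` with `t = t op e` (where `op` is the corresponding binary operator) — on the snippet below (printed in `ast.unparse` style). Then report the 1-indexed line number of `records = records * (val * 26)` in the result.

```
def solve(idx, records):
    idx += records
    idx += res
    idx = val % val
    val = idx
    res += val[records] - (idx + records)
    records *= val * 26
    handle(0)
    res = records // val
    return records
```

7

Transformed code:
def solve(idx, records):
    idx = idx + records
    idx = idx + res
    idx = val % val
    val = idx
    res = res + (val[records] - (idx + records))
    records = records * (val * 26)
    handle(0)
    res = records // val
    return records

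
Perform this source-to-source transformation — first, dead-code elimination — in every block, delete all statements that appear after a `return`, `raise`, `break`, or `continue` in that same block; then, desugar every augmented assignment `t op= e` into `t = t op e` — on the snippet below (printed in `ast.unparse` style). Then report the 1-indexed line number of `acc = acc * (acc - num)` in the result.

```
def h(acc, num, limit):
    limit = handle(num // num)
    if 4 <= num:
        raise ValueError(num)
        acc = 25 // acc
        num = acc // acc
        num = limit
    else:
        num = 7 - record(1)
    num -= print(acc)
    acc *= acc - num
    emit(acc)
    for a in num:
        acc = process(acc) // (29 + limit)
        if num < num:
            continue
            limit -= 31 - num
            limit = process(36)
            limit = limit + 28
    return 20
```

8

Transformed code:
def h(acc, num, limit):
    limit = handle(num // num)
    if 4 <= num:
        raise ValueError(num)
    else:
        num = 7 - record(1)
    num = num - print(acc)
    acc = acc * (acc - num)
    emit(acc)
    for a in num:
        acc = process(acc) // (29 + limit)
        if num < num:
            continue
    return 20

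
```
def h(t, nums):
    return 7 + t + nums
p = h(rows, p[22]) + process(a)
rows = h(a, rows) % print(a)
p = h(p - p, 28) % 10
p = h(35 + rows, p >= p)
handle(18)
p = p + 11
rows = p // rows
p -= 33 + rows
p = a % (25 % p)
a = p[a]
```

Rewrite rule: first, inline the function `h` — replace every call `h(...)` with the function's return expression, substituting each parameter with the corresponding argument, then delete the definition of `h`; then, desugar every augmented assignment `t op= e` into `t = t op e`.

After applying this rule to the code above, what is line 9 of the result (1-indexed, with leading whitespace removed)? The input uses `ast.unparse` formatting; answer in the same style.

Transformed code:
p = 7 + rows + p[22] + process(a)
rows = (7 + a + rows) % print(a)
p = (7 + (p - p) + 28) % 10
p = 7 + (35 + rows) + (p >= p)
handle(18)
p = p + 11
rows = p // rows
p = p - (33 + rows)
p = a % (25 % p)
a = p[a]

p = a % (25 % p)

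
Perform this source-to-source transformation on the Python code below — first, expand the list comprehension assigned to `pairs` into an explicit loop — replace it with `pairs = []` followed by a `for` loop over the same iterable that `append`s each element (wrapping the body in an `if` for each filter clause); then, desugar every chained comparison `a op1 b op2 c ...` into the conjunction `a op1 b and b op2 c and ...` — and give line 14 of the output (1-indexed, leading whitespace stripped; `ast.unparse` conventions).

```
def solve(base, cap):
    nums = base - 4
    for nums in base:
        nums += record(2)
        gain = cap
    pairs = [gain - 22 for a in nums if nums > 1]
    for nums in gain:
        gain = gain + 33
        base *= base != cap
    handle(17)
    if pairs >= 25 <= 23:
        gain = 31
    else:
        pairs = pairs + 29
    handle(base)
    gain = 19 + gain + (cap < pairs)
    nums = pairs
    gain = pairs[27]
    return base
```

if pairs >= 25 and 25 <= 23:

Transformed code:
def solve(base, cap):
    nums = base - 4
    for nums in base:
        nums += record(2)
        gain = cap
    pairs = []
    for a in nums:
        if nums > 1:
            pairs.append(gain - 22)
    for nums in gain:
        gain = gain + 33
        base *= base != cap
    handle(17)
    if pairs >= 25 and 25 <= 23:
        gain = 31
    else:
        pairs = pairs + 29
    handle(base)
    gain = 19 + gain + (cap < pairs)
    nums = pairs
    gain = pairs[27]
    return base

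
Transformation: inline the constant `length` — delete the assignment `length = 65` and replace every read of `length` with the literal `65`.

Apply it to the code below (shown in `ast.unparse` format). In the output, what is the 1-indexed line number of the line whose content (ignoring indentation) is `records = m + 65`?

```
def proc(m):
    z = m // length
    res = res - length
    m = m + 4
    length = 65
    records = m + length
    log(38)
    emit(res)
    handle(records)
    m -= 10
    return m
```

Transformed code:
def proc(m):
    z = m // 65
    res = res - 65
    m = m + 4
    records = m + 65
    log(38)
    emit(res)
    handle(records)
    m -= 10
    return m

5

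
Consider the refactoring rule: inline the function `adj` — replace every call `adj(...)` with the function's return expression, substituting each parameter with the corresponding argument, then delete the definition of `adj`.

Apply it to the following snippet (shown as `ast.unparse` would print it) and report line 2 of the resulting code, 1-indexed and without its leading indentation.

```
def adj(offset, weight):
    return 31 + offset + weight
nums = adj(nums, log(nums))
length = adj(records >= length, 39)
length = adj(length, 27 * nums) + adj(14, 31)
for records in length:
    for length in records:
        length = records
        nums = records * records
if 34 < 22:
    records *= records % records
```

length = 31 + (records >= length) + 39

Transformed code:
nums = 31 + nums + log(nums)
length = 31 + (records >= length) + 39
length = 31 + length + 27 * nums + (31 + 14 + 31)
for records in length:
    for length in records:
        length = records
        nums = records * records
if 34 < 22:
    records *= records % records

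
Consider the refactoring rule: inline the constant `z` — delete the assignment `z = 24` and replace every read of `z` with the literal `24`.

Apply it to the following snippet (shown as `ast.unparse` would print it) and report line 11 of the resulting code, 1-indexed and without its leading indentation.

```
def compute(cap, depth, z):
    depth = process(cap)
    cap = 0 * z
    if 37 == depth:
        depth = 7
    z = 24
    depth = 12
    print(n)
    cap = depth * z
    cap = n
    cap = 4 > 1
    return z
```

return 24

Transformed code:
def compute(cap, depth, z):
    depth = process(cap)
    cap = 0 * 24
    if 37 == depth:
        depth = 7
    depth = 12
    print(n)
    cap = depth * 24
    cap = n
    cap = 4 > 1
    return 24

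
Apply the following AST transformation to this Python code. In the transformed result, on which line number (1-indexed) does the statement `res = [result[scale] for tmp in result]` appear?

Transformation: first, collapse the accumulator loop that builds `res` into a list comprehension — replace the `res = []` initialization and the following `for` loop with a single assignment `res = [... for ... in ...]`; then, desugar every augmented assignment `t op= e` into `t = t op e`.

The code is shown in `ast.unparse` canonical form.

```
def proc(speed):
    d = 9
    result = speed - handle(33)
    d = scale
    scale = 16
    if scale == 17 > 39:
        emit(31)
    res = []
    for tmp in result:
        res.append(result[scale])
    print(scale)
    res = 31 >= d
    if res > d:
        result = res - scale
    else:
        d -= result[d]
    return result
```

8

Transformed code:
def proc(speed):
    d = 9
    result = speed - handle(33)
    d = scale
    scale = 16
    if scale == 17 > 39:
        emit(31)
    res = [result[scale] for tmp in result]
    print(scale)
    res = 31 >= d
    if res > d:
        result = res - scale
    else:
        d = d - result[d]
    return result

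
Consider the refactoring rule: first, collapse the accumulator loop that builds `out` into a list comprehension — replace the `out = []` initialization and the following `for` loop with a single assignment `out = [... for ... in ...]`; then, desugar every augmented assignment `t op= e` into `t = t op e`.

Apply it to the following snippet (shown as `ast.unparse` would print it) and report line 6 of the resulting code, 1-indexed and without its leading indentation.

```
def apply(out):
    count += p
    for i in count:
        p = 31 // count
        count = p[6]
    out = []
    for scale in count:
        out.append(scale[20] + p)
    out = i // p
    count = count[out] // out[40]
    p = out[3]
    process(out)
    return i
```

out = [scale[20] + p for scale in count]

Transformed code:
def apply(out):
    count = count + p
    for i in count:
        p = 31 // count
        count = p[6]
    out = [scale[20] + p for scale in count]
    out = i // p
    count = count[out] // out[40]
    p = out[3]
    process(out)
    return i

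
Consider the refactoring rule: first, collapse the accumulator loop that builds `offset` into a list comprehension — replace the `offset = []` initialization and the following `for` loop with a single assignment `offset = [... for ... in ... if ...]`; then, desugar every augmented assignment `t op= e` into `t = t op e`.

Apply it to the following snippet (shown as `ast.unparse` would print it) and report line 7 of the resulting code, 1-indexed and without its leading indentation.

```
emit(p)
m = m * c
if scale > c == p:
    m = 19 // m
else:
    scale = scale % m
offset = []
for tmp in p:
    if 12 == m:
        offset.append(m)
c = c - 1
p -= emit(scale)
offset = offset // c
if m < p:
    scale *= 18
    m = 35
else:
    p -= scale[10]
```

offset = [m for tmp in p if 12 == m]

Transformed code:
emit(p)
m = m * c
if scale > c == p:
    m = 19 // m
else:
    scale = scale % m
offset = [m for tmp in p if 12 == m]
c = c - 1
p = p - emit(scale)
offset = offset // c
if m < p:
    scale = scale * 18
    m = 35
else:
    p = p - scale[10]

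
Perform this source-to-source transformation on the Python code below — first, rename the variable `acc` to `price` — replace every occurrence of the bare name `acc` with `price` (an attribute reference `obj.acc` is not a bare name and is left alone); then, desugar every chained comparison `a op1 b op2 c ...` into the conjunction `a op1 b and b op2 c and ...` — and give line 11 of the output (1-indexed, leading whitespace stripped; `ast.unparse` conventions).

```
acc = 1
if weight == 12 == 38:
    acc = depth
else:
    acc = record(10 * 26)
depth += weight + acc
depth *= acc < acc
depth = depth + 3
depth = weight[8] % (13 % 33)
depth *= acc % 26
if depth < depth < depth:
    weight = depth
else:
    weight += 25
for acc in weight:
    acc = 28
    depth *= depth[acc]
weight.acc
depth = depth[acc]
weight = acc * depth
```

if depth < depth and depth < depth:

Transformed code:
price = 1
if weight == 12 and 12 == 38:
    price = depth
else:
    price = record(10 * 26)
depth += weight + price
depth *= price < price
depth = depth + 3
depth = weight[8] % (13 % 33)
depth *= price % 26
if depth < depth and depth < depth:
    weight = depth
else:
    weight += 25
for price in weight:
    price = 28
    depth *= depth[price]
weight.acc
depth = depth[price]
weight = price * depth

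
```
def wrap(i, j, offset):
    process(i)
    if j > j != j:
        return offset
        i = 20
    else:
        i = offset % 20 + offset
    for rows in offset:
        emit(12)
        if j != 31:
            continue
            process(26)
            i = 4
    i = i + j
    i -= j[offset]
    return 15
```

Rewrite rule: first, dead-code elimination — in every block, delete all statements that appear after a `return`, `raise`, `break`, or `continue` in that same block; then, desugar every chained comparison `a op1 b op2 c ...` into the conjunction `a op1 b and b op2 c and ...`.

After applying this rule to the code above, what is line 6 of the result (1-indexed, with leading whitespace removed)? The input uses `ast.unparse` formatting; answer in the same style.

Transformed code:
def wrap(i, j, offset):
    process(i)
    if j > j and j != j:
        return offset
    else:
        i = offset % 20 + offset
    for rows in offset:
        emit(12)
        if j != 31:
            continue
    i = i + j
    i -= j[offset]
    return 15

i = offset % 20 + offset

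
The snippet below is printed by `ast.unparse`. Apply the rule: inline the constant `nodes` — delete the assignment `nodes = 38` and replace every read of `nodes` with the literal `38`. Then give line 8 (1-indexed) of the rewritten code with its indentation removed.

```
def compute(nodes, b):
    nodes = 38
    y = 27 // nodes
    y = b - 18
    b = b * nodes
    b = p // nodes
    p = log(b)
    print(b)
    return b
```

Transformed code:
def compute(nodes, b):
    y = 27 // 38
    y = b - 18
    b = b * 38
    b = p // 38
    p = log(b)
    print(b)
    return b

return b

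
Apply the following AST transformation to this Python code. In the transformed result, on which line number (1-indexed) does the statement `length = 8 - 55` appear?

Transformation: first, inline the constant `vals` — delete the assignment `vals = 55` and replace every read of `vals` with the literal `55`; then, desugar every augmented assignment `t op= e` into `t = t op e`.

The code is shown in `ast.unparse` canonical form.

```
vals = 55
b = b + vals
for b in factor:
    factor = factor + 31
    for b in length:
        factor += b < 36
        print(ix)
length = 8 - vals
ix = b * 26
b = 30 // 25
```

7

Transformed code:
b = b + 55
for b in factor:
    factor = factor + 31
    for b in length:
        factor = factor + (b < 36)
        print(ix)
length = 8 - 55
ix = b * 26
b = 30 // 25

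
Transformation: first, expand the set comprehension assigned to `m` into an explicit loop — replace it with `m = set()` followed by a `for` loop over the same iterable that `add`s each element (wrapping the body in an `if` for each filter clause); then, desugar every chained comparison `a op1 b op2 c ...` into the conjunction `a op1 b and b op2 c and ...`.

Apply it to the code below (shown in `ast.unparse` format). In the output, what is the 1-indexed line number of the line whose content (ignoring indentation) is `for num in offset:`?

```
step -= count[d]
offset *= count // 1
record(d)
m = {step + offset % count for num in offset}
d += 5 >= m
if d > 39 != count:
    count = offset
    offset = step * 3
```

Transformed code:
step -= count[d]
offset *= count // 1
record(d)
m = set()
for num in offset:
    m.add(step + offset % count)
d += 5 >= m
if d > 39 and 39 != count:
    count = offset
    offset = step * 3

5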